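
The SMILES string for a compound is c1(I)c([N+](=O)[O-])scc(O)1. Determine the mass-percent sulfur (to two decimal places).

11.83%

Atom tally by fragment:
  thiophene ring core → C:4 H:4 S:1
  (− 3 ring H displaced by substituents)
  + I → I:1
  + NO2 → N:1 O:2
  + OH → O:1 H:1
Element totals:
  C: 4
  H: 2
  I: 1
  N: 1
  O: 3
  S: 1
Molecular formula: C4H2INO3S.
Molar mass = 271.028 g/mol.
Mass from S: 1 × 32.06 = 32.060 g/mol.
%S = 32.060 / 271.028 × 100 = 11.83%.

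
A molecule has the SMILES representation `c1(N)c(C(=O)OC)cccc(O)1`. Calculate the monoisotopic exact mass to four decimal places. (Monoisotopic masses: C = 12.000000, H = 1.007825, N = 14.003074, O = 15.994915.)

167.0582

Atom tally by fragment:
  benzene ring core → C:6 H:6
  (− 3 ring H displaced by substituents)
  + NH2 → N:1 H:2
  + COOCH3 → C:2 H:3 O:2
  + OH → O:1 H:1
Element totals:
  C: 8
  H: 9
  N: 1
  O: 3
Molecular formula: C8H9NO3.
  M = 8(12.0) + 9(1.007825) + 14.003074 + 3(15.994915)
    = 96.000000 + 9.070425 + 14.003074 + 47.984745 = 167.058244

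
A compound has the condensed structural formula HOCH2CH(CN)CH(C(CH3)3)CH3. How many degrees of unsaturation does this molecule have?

Atom tally by fragment:
  HOCH2 → C:1 H:3 O:1
  CH(CN) → C:2 H:1 N:1
  CH(C(CH3)3) → C:5 H:10
  CH3 → C:1 H:3
Element totals:
  C: 9
  H: 17
  N: 1
  O: 1
Molecular formula: C9H17NO.
DoU = (2C + 2 + N − H − X) / 2 = (2·9 + 2 + 1 − 17 − 0) / 2 = 2.

2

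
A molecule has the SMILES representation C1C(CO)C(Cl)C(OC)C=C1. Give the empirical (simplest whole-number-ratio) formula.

Atom tally by fragment:
  cyclohexene ring core → C:6 H:10
  (− 3 ring H displaced by substituents)
  + CH2OH → C:1 H:3 O:1
  + Cl → Cl:1
  + OCH3 → C:1 H:3 O:1
Element totals:
  C: 8
  H: 13
  Cl: 1
  O: 2
Molecular formula: C8H13ClO2.
gcd of subscripts (8, 1, 13, 2) = 1, so the empirical formula equals the molecular formula.

C8H13ClO2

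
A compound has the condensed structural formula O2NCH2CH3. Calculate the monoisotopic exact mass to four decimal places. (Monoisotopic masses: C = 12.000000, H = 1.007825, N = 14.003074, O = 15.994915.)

75.0320

Atom tally by fragment:
  O2NCH2 → C:1 H:2 N:1 O:2
  CH3 → C:1 H:3
Element totals:
  C: 2
  H: 5
  N: 1
  O: 2
Molecular formula: C2H5NO2.
  M = 2(12.0) + 5(1.007825) + 14.003074 + 2(15.994915)
    = 24.000000 + 5.039125 + 14.003074 + 31.989830 = 75.032029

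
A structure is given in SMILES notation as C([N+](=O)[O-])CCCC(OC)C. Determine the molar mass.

Atom tally by fragment:
  O2NCH2 → C:1 H:2 N:1 O:2
  CH2 → C:1 H:2
  CH2 → C:1 H:2
  CH2 → C:1 H:2
  CH(OCH3) → C:2 H:4 O:1
  CH3 → C:1 H:3
Element totals:
  C: 7
  H: 15
  N: 1
  O: 3
Molecular formula: C7H15NO3.
  M = 7(12.011) + 15(1.008) + 14.007 + 3(15.999)
    = 84.077 + 15.120 + 14.007 + 47.997 = 161.201

161.20 g/mol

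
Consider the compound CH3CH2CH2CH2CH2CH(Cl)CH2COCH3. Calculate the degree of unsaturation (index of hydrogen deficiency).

1

Atom tally by fragment:
  CH3 → C:1 H:3
  CH2 → C:1 H:2
  CH2 → C:1 H:2
  CH2 → C:1 H:2
  CH2 → C:1 H:2
  CH(Cl) → C:1 H:1 Cl:1
  CH2COCH3 → C:3 H:5 O:1
Element totals:
  C: 9
  H: 17
  Cl: 1
  O: 1
Molecular formula: C9H17ClO.
DoU = (2C + 2 + N − H − X) / 2 = (2·9 + 2 + 0 − 17 − 1) / 2 = 1.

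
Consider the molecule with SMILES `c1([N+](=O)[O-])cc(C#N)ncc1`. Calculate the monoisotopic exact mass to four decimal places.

149.0225

Atom tally by fragment:
  pyridine ring core → C:5 H:5 N:1
  (− 2 ring H displaced by substituents)
  + NO2 → N:1 O:2
  + CN → C:1 N:1
Element totals:
  C: 6
  H: 3
  N: 3
  O: 2
Molecular formula: C6H3N3O2.
  M = 6(12.0) + 3(1.007825) + 3(14.003074) + 2(15.994915)
    = 72.000000 + 3.023475 + 42.009222 + 31.989830 = 149.022527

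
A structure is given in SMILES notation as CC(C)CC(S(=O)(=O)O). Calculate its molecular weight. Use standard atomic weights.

Atom tally by fragment:
  CH3 → C:1 H:3
  CH(CH3) → C:2 H:4
  CH2 → C:1 H:2
  CH2SO3H → C:1 H:3 S:1 O:3
Element totals:
  C: 5
  H: 12
  O: 3
  S: 1
Molecular formula: C5H12O3S.
  M = 5(12.011) + 12(1.008) + 3(15.999) + 32.06
    = 60.055 + 12.096 + 47.997 + 32.060 = 152.208

152.21 g/mol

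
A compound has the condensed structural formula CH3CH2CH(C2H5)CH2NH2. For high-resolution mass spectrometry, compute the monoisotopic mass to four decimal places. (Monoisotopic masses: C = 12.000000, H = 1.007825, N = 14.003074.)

101.1204

Element totals:
  C: 6
  H: 15
  N: 1
Molecular formula: C6H15N.
  M = 6(12.0) + 15(1.007825) + 14.003074
    = 72.000000 + 15.117375 + 14.003074 = 101.120449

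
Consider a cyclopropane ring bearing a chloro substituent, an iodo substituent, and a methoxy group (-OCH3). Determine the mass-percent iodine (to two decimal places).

Atom tally by fragment:
  cyclopropane ring core → C:3 H:6
  (− 3 ring H displaced by substituents)
  + Cl → Cl:1
  + I → I:1
  + OCH3 → C:1 H:3 O:1
Element totals:
  C: 4
  H: 6
  Cl: 1
  I: 1
  O: 1
Molecular formula: C4H6ClIO.
Molar mass = 232.445 g/mol.
Mass from I: 1 × 126.904 = 126.904 g/mol.
%I = 126.904 / 232.445 × 100 = 54.60%.

54.60%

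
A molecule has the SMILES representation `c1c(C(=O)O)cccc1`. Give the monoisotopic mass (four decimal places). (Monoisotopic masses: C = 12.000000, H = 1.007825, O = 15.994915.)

Atom tally by fragment:
  benzene ring core → C:6 H:6
  (− 1 ring H displaced by substituents)
  + COOH → C:1 H:1 O:2
Element totals:
  C: 7
  H: 6
  O: 2
Molecular formula: C7H6O2.
  M = 7(12.0) + 6(1.007825) + 2(15.994915)
    = 84.000000 + 6.046950 + 31.989830 = 122.036780

122.0368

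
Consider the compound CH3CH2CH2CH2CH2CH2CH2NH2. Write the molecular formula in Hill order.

C7H17N

Atom tally by fragment:
  CH3 → C:1 H:3
  CH2 → C:1 H:2
  CH2 → C:1 H:2
  CH2 → C:1 H:2
  CH2 → C:1 H:2
  CH2 → C:1 H:2
  CH2NH2 → C:1 H:4 N:1
Element totals:
  C: 7
  H: 17
  N: 1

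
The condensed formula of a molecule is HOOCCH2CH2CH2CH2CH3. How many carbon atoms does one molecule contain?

Atom tally by fragment:
  HOOCCH2 → C:2 H:3 O:2
  CH2 → C:1 H:2
  CH2 → C:1 H:2
  CH2 → C:1 H:2
  CH3 → C:1 H:3
Element totals:
  C: 6
  H: 12
  O: 2

6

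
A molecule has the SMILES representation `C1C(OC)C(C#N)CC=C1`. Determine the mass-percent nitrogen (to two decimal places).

Atom tally by fragment:
  cyclohexene ring core → C:6 H:10
  (− 2 ring H displaced by substituents)
  + OCH3 → C:1 H:3 O:1
  + CN → C:1 N:1
Element totals:
  C: 8
  H: 11
  N: 1
  O: 1
Molecular formula: C8H11NO.
Molar mass = 137.182 g/mol.
Mass from N: 1 × 14.007 = 14.007 g/mol.
%N = 14.007 / 137.182 × 100 = 10.21%.

10.21%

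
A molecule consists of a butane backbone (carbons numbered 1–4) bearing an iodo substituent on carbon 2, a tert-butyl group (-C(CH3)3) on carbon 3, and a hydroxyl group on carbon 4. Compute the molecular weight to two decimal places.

Atom tally by fragment:
  CH3 → C:1 H:3
  CH(I) → C:1 H:1 I:1
  CH(C(CH3)3) → C:5 H:10
  CH2OH → C:1 H:3 O:1
Element totals:
  C: 8
  H: 17
  I: 1
  O: 1
Molecular formula: C8H17IO.
  M = 8(12.011) + 17(1.008) + 126.904 + 15.999
    = 96.088 + 17.136 + 126.904 + 15.999 = 256.127

256.13 g/mol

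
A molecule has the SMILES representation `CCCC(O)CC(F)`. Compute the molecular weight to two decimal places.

Atom tally by fragment:
  CH3 → C:1 H:3
  CH2 → C:1 H:2
  CH2 → C:1 H:2
  CH(OH) → C:1 H:2 O:1
  CH2 → C:1 H:2
  CH2F → C:1 H:2 F:1
Element totals:
  C: 6
  H: 13
  F: 1
  O: 1
Molecular formula: C6H13FO.
  M = 6(12.011) + 13(1.008) + 18.998 + 15.999
    = 72.066 + 13.104 + 18.998 + 15.999 = 120.167

120.17 g/mol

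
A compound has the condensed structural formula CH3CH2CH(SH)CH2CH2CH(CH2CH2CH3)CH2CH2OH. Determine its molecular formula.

C11H24OS

Atom tally by fragment:
  CH3 → C:1 H:3
  CH2 → C:1 H:2
  CH(SH) → C:1 H:2 S:1
  CH2 → C:1 H:2
  CH2 → C:1 H:2
  CH(CH2CH2CH3) → C:4 H:8
  CH2CH2OH → C:2 H:5 O:1
Element totals:
  C: 11
  H: 24
  O: 1
  S: 1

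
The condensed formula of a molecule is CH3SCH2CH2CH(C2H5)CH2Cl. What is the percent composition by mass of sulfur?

Atom tally by fragment:
  CH3SCH2 → C:2 H:5 S:1
  CH2 → C:1 H:2
  CH(C2H5) → C:3 H:6
  CH2Cl → C:1 H:2 Cl:1
Element totals:
  C: 7
  H: 15
  Cl: 1
  S: 1
Molecular formula: C7H15ClS.
Molar mass = 166.707 g/mol.
Mass from S: 1 × 32.06 = 32.060 g/mol.
%S = 32.060 / 166.707 × 100 = 19.23%.

19.23%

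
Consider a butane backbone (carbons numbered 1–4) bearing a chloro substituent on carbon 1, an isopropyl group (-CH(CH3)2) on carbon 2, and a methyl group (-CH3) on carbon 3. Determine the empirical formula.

C8H17Cl

Atom tally by fragment:
  ClCH2 → C:1 H:2 Cl:1
  CH(CH(CH3)2) → C:4 H:8
  CH(CH3) → C:2 H:4
  CH3 → C:1 H:3
Element totals:
  C: 8
  H: 17
  Cl: 1
Molecular formula: C8H17Cl.
gcd of subscripts (8, 1, 17) = 1, so the empirical formula equals the molecular formula.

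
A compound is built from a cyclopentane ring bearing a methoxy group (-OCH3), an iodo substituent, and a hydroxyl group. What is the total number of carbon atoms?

Atom tally by fragment:
  cyclopentane ring core → C:5 H:10
  (− 3 ring H displaced by substituents)
  + OCH3 → C:1 H:3 O:1
  + I → I:1
  + OH → O:1 H:1
Element totals:
  C: 6
  H: 11
  I: 1
  O: 2

6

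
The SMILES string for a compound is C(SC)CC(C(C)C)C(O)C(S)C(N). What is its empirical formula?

C10H23NOS2

Atom tally by fragment:
  CH3SCH2 → C:2 H:5 S:1
  CH2 → C:1 H:2
  CH(CH(CH3)2) → C:4 H:8
  CH(OH) → C:1 H:2 O:1
  CH(SH) → C:1 H:2 S:1
  CH2NH2 → C:1 H:4 N:1
Element totals:
  C: 10
  H: 23
  N: 1
  O: 1
  S: 2
Molecular formula: C10H23NOS2.
gcd of subscripts (10, 23, 1, 1, 2) = 1, so the empirical formula equals the molecular formula.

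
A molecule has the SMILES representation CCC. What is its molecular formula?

Atom tally by fragment:
  CH3 → C:1 H:3
  CH2 → C:1 H:2
  CH3 → C:1 H:3
Element totals:
  C: 3
  H: 8

C3H8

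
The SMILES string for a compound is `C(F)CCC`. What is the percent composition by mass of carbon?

63.12%

Atom tally by fragment:
  FCH2 → C:1 H:2 F:1
  CH2 → C:1 H:2
  CH2 → C:1 H:2
  CH3 → C:1 H:3
Element totals:
  C: 4
  H: 9
  F: 1
Molecular formula: C4H9F.
Molar mass = 76.114 g/mol.
Mass from C: 4 × 12.011 = 48.044 g/mol.
%C = 48.044 / 76.114 × 100 = 63.12%.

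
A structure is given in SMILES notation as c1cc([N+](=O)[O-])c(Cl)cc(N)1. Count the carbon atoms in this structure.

6

Atom tally by fragment:
  benzene ring core → C:6 H:6
  (− 3 ring H displaced by substituents)
  + NO2 → N:1 O:2
  + Cl → Cl:1
  + NH2 → N:1 H:2
Element totals:
  C: 6
  H: 5
  Cl: 1
  N: 2
  O: 2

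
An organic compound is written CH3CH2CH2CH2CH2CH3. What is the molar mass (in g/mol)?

Atom tally by fragment:
  CH3 → C:1 H:3
  CH2 → C:1 H:2
  CH2 → C:1 H:2
  CH2 → C:1 H:2
  CH2 → C:1 H:2
  CH3 → C:1 H:3
Element totals:
  C: 6
  H: 14
Molecular formula: C6H14.
  M = 6(12.011) + 14(1.008)
    = 72.066 + 14.112 = 86.178

86.18 g/mol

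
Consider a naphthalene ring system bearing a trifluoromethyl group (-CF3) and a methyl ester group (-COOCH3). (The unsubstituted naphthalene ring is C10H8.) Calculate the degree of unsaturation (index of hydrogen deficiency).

Atom tally by fragment:
  naphthalene ring system core → C:10 H:8
  (− 2 ring H displaced by substituents)
  + CF3 → C:1 F:3
  + COOCH3 → C:2 H:3 O:2
Element totals:
  C: 13
  H: 9
  F: 3
  O: 2
Molecular formula: C13H9F3O2.
DoU = (2C + 2 + N − H − X) / 2 = (2·13 + 2 + 0 − 9 − 3) / 2 = 8.

8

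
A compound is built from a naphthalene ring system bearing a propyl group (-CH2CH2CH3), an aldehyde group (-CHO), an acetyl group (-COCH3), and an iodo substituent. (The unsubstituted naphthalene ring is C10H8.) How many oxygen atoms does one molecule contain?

2

Atom tally by fragment:
  naphthalene ring system core → C:10 H:8
  (− 4 ring H displaced by substituents)
  + CH2CH2CH3 → C:3 H:7
  + CHO → C:1 H:1 O:1
  + COCH3 → C:2 H:3 O:1
  + I → I:1
Element totals:
  C: 16
  H: 15
  I: 1
  O: 2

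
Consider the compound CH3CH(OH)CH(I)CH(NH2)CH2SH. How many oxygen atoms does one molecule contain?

1

Element totals:
  C: 5
  H: 12
  I: 1
  N: 1
  O: 1
  S: 1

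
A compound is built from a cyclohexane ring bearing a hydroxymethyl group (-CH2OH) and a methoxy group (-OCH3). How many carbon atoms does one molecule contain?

8

Atom tally by fragment:
  cyclohexane ring core → C:6 H:12
  (− 2 ring H displaced by substituents)
  + CH2OH → C:1 H:3 O:1
  + OCH3 → C:1 H:3 O:1
Element totals:
  C: 8
  H: 16
  O: 2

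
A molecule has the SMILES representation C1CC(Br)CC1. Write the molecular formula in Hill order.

Atom tally by fragment:
  cyclopentane ring core → C:5 H:10
  (− 1 ring H displaced by substituents)
  + Br → Br:1
Element totals:
  C: 5
  H: 9
  Br: 1

C5H9Br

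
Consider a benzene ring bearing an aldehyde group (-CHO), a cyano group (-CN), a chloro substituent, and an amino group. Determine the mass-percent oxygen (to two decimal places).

Atom tally by fragment:
  benzene ring core → C:6 H:6
  (− 4 ring H displaced by substituents)
  + CHO → C:1 H:1 O:1
  + CN → C:1 N:1
  + Cl → Cl:1
  + NH2 → N:1 H:2
Element totals:
  C: 8
  H: 5
  Cl: 1
  N: 2
  O: 1
Molecular formula: C8H5ClN2O.
Molar mass = 180.591 g/mol.
Mass from O: 1 × 15.999 = 15.999 g/mol.
%O = 15.999 / 180.591 × 100 = 8.86%.

8.86%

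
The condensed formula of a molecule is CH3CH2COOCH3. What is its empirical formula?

Atom tally by fragment:
  CH3 → C:1 H:3
  CH2COOCH3 → C:3 H:5 O:2
Element totals:
  C: 4
  H: 8
  O: 2
Molecular formula: C4H8O2.
gcd of subscripts = 2; dividing each by 2:
  C: 4/2 = 2
  H: 8/2 = 4
  O: 2/2 = 1

C2H4O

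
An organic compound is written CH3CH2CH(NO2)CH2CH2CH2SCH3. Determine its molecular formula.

C7H15NO2S

Atom tally by fragment:
  CH3 → C:1 H:3
  CH2 → C:1 H:2
  CH(NO2) → C:1 H:1 N:1 O:2
  CH2 → C:1 H:2
  CH2 → C:1 H:2
  CH2SCH3 → C:2 H:5 S:1
Element totals:
  C: 7
  H: 15
  N: 1
  O: 2
  S: 1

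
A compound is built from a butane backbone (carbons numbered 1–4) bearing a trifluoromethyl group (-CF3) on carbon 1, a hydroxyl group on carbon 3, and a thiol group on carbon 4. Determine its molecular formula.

Atom tally by fragment:
  F3CCH2 → C:2 H:2 F:3
  CH2 → C:1 H:2
  CH(OH) → C:1 H:2 O:1
  CH2SH → C:1 H:3 S:1
Element totals:
  C: 5
  H: 9
  F: 3
  O: 1
  S: 1

C5H9F3OS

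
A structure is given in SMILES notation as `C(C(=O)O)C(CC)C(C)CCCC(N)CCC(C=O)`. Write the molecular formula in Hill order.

C15H29NO3

Atom tally by fragment:
  HOOCCH2 → C:2 H:3 O:2
  CH(C2H5) → C:3 H:6
  CH(CH3) → C:2 H:4
  CH2 → C:1 H:2
  CH2 → C:1 H:2
  CH2 → C:1 H:2
  CH(NH2) → C:1 H:3 N:1
  CH2 → C:1 H:2
  CH2 → C:1 H:2
  CH2CHO → C:2 H:3 O:1
Element totals:
  C: 15
  H: 29
  N: 1
  O: 3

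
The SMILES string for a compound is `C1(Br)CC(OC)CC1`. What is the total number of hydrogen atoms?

11

Atom tally by fragment:
  cyclopentane ring core → C:5 H:10
  (− 2 ring H displaced by substituents)
  + Br → Br:1
  + OCH3 → C:1 H:3 O:1
Element totals:
  C: 6
  H: 11
  Br: 1
  O: 1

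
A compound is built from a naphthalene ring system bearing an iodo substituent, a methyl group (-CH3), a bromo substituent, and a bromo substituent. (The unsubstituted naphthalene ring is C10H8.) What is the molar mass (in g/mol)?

Atom tally by fragment:
  naphthalene ring system core → C:10 H:8
  (− 4 ring H displaced by substituents)
  + I → I:1
  + CH3 → C:1 H:3
  + Br → Br:1
  + Br → Br:1
Element totals:
  C: 11
  H: 7
  Br: 2
  I: 1
Molecular formula: C11H7Br2I.
  M = 11(12.011) + 7(1.008) + 2(79.904) + 126.904
    = 132.121 + 7.056 + 159.808 + 126.904 = 425.889

425.89 g/mol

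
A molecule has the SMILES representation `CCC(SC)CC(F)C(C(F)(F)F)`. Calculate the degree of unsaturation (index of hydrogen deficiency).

Atom tally by fragment:
  CH3 → C:1 H:3
  CH2 → C:1 H:2
  CH(SCH3) → C:2 H:4 S:1
  CH2 → C:1 H:2
  CH(F) → C:1 H:1 F:1
  CH2CF3 → C:2 H:2 F:3
Element totals:
  C: 8
  H: 14
  F: 4
  S: 1
Molecular formula: C8H14F4S.
DoU = (2C + 2 + N − H − X) / 2 = (2·8 + 2 + 0 − 14 − 4) / 2 = 0.

0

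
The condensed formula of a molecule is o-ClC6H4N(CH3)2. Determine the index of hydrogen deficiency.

Atom tally by fragment:
  benzene ring core → C:6 H:6
  (− 2 ring H displaced by substituents)
  + Cl → Cl:1
  + N(CH3)2 → N:1 C:2 H:6
Element totals:
  C: 8
  H: 10
  Cl: 1
  N: 1
Molecular formula: C8H10ClN.
DoU = (2C + 2 + N − H − X) / 2 = (2·8 + 2 + 1 − 10 − 1) / 2 = 4.

4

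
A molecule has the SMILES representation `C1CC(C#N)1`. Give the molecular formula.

C4H5N

Atom tally by fragment:
  cyclopropane ring core → C:3 H:6
  (− 1 ring H displaced by substituents)
  + CN → C:1 N:1
Element totals:
  C: 4
  H: 5
  N: 1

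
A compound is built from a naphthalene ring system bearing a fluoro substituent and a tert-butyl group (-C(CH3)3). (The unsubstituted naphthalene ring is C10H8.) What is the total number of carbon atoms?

Atom tally by fragment:
  naphthalene ring system core → C:10 H:8
  (− 2 ring H displaced by substituents)
  + F → F:1
  + C(CH3)3 → C:4 H:9
Element totals:
  C: 14
  H: 15
  F: 1

14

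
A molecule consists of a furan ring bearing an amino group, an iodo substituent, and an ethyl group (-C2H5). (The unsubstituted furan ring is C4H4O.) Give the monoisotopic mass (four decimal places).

236.9651

Atom tally by fragment:
  furan ring core → C:4 H:4 O:1
  (− 3 ring H displaced by substituents)
  + NH2 → N:1 H:2
  + I → I:1
  + C2H5 → C:2 H:5
Element totals:
  C: 6
  H: 8
  I: 1
  N: 1
  O: 1
Molecular formula: C6H8INO.
  M = 6(12.0) + 8(1.007825) + 126.904472 + 14.003074 + 15.994915
    = 72.000000 + 8.062600 + 126.904472 + 14.003074 + 15.994915 = 236.965061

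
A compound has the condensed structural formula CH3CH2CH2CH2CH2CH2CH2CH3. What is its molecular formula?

C8H18

Element totals:
  C: 8
  H: 18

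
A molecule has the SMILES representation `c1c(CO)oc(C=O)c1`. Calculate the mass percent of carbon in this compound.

Atom tally by fragment:
  furan ring core → C:4 H:4 O:1
  (− 2 ring H displaced by substituents)
  + CH2OH → C:1 H:3 O:1
  + CHO → C:1 H:1 O:1
Element totals:
  C: 6
  H: 6
  O: 3
Molecular formula: C6H6O3.
Molar mass = 126.111 g/mol.
Mass from C: 6 × 12.011 = 72.066 g/mol.
%C = 72.066 / 126.111 × 100 = 57.14%.

57.14%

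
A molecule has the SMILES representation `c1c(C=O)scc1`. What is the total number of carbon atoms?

5

Atom tally by fragment:
  thiophene ring core → C:4 H:4 S:1
  (− 1 ring H displaced by substituents)
  + CHO → C:1 H:1 O:1
Element totals:
  C: 5
  H: 4
  O: 1
  S: 1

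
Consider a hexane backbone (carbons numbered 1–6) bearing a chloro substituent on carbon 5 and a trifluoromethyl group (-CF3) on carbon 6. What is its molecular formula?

C7H12ClF3

Atom tally by fragment:
  CH3 → C:1 H:3
  CH2 → C:1 H:2
  CH2 → C:1 H:2
  CH2 → C:1 H:2
  CH(Cl) → C:1 H:1 Cl:1
  CH2CF3 → C:2 H:2 F:3
Element totals:
  C: 7
  H: 12
  Cl: 1
  F: 3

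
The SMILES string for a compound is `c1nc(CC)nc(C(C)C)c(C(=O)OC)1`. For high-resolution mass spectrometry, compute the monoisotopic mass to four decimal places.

208.1212

Atom tally by fragment:
  pyrimidine ring core → C:4 H:4 N:2
  (− 3 ring H displaced by substituents)
  + C2H5 → C:2 H:5
  + CH(CH3)2 → C:3 H:7
  + COOCH3 → C:2 H:3 O:2
Element totals:
  C: 11
  H: 16
  N: 2
  O: 2
Molecular formula: C11H16N2O2.
  M = 11(12.0) + 16(1.007825) + 2(14.003074) + 2(15.994915)
    = 132.000000 + 16.125200 + 28.006148 + 31.989830 = 208.121178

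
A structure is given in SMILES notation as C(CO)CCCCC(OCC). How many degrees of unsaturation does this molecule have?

0

Atom tally by fragment:
  HOCH2CH2 → C:2 H:5 O:1
  CH2 → C:1 H:2
  CH2 → C:1 H:2
  CH2 → C:1 H:2
  CH2 → C:1 H:2
  CH2OC2H5 → C:3 H:7 O:1
Element totals:
  C: 9
  H: 20
  O: 2
Molecular formula: C9H20O2.
DoU = (2C + 2 + N − H − X) / 2 = (2·9 + 2 + 0 − 20 − 0) / 2 = 0.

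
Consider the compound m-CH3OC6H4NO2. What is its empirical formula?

Element totals:
  C: 7
  H: 7
  N: 1
  O: 3
Molecular formula: C7H7NO3.
gcd of subscripts (7, 7, 1, 3) = 1, so the empirical formula equals the molecular formula.

C7H7NO3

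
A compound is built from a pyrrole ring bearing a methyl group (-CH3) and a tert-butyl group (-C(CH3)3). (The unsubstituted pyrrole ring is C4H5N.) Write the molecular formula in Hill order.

Atom tally by fragment:
  pyrrole ring core → C:4 H:5 N:1
  (− 2 ring H displaced by substituents)
  + CH3 → C:1 H:3
  + C(CH3)3 → C:4 H:9
Element totals:
  C: 9
  H: 15
  N: 1

C9H15N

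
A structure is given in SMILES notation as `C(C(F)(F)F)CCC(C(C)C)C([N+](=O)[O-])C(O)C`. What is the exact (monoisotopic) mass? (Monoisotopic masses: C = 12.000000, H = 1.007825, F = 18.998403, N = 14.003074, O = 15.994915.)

271.1395

Atom tally by fragment:
  F3CCH2 → C:2 H:2 F:3
  CH2 → C:1 H:2
  CH2 → C:1 H:2
  CH(CH(CH3)2) → C:4 H:8
  CH(NO2) → C:1 H:1 N:1 O:2
  CH(OH) → C:1 H:2 O:1
  CH3 → C:1 H:3
Element totals:
  C: 11
  H: 20
  F: 3
  N: 1
  O: 3
Molecular formula: C11H20F3NO3.
  M = 11(12.0) + 20(1.007825) + 3(18.998403) + 14.003074 + 3(15.994915)
    = 132.000000 + 20.156500 + 56.995209 + 14.003074 + 47.984745 = 271.139528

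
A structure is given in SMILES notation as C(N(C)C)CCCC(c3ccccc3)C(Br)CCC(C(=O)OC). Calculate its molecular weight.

Atom tally by fragment:
  (CH3)2NCH2 → C:3 H:8 N:1
  CH2 → C:1 H:2
  CH2 → C:1 H:2
  CH2 → C:1 H:2
  CH(C6H5) → C:7 H:6
  CH(Br) → C:1 H:1 Br:1
  CH2 → C:1 H:2
  CH2 → C:1 H:2
  CH2COOCH3 → C:3 H:5 O:2
Element totals:
  C: 19
  H: 30
  Br: 1
  N: 1
  O: 2
Molecular formula: C19H30BrNO2.
  M = 19(12.011) + 30(1.008) + 79.904 + 14.007 + 2(15.999)
    = 228.209 + 30.240 + 79.904 + 14.007 + 31.998 = 384.358

384.36 g/mol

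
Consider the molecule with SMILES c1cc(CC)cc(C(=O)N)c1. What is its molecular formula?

C9H11NO

Atom tally by fragment:
  benzene ring core → C:6 H:6
  (− 2 ring H displaced by substituents)
  + C2H5 → C:2 H:5
  + CONH2 → C:1 H:2 O:1 N:1
Element totals:
  C: 9
  H: 11
  N: 1
  O: 1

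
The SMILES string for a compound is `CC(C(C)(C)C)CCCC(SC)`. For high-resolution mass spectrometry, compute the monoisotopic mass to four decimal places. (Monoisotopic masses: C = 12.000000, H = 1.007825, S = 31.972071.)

Atom tally by fragment:
  CH3 → C:1 H:3
  CH(C(CH3)3) → C:5 H:10
  CH2 → C:1 H:2
  CH2 → C:1 H:2
  CH2 → C:1 H:2
  CH2SCH3 → C:2 H:5 S:1
Element totals:
  C: 11
  H: 24
  S: 1
Molecular formula: C11H24S.
  M = 11(12.0) + 24(1.007825) + 31.972071
    = 132.000000 + 24.187800 + 31.972071 = 188.159871

188.1599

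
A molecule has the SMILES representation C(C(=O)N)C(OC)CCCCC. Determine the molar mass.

Atom tally by fragment:
  H2NOCCH2 → C:2 H:4 O:1 N:1
  CH(OCH3) → C:2 H:4 O:1
  CH2 → C:1 H:2
  CH2 → C:1 H:2
  CH2 → C:1 H:2
  CH2 → C:1 H:2
  CH3 → C:1 H:3
Element totals:
  C: 9
  H: 19
  N: 1
  O: 2
Molecular formula: C9H19NO2.
  M = 9(12.011) + 19(1.008) + 14.007 + 2(15.999)
    = 108.099 + 19.152 + 14.007 + 31.998 = 173.256

173.26 g/mol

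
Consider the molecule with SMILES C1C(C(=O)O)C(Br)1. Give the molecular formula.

C4H5BrO2

Atom tally by fragment:
  cyclopropane ring core → C:3 H:6
  (− 2 ring H displaced by substituents)
  + COOH → C:1 H:1 O:2
  + Br → Br:1
Element totals:
  C: 4
  H: 5
  Br: 1
  O: 2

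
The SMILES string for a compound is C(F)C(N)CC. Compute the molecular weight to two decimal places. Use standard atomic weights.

91.13 g/mol

Atom tally by fragment:
  FCH2 → C:1 H:2 F:1
  CH(NH2) → C:1 H:3 N:1
  CH2 → C:1 H:2
  CH3 → C:1 H:3
Element totals:
  C: 4
  H: 10
  F: 1
  N: 1
Molecular formula: C4H10FN.
  M = 4(12.011) + 10(1.008) + 18.998 + 14.007
    = 48.044 + 10.080 + 18.998 + 14.007 = 91.129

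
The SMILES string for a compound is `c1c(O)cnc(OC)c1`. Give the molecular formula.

Atom tally by fragment:
  pyridine ring core → C:5 H:5 N:1
  (− 2 ring H displaced by substituents)
  + OH → O:1 H:1
  + OCH3 → C:1 H:3 O:1
Element totals:
  C: 6
  H: 7
  N: 1
  O: 2

C6H7NO2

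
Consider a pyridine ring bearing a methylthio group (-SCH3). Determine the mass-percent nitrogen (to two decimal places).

Atom tally by fragment:
  pyridine ring core → C:5 H:5 N:1
  (− 1 ring H displaced by substituents)
  + SCH3 → C:1 H:3 S:1
Element totals:
  C: 6
  H: 7
  N: 1
  S: 1
Molecular formula: C6H7NS.
Molar mass = 125.189 g/mol.
Mass from N: 1 × 14.007 = 14.007 g/mol.
%N = 14.007 / 125.189 × 100 = 11.19%.

11.19%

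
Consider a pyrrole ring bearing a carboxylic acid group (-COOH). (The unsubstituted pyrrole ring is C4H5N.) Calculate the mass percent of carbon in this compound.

54.05%

Atom tally by fragment:
  pyrrole ring core → C:4 H:5 N:1
  (− 1 ring H displaced by substituents)
  + COOH → C:1 H:1 O:2
Element totals:
  C: 5
  H: 5
  N: 1
  O: 2
Molecular formula: C5H5NO2.
Molar mass = 111.100 g/mol.
Mass from C: 5 × 12.011 = 60.055 g/mol.
%C = 60.055 / 111.100 × 100 = 54.05%.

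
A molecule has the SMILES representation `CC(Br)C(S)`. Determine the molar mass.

Atom tally by fragment:
  CH3 → C:1 H:3
  CH(Br) → C:1 H:1 Br:1
  CH2SH → C:1 H:3 S:1
Element totals:
  C: 3
  H: 7
  Br: 1
  S: 1
Molecular formula: C3H7BrS.
  M = 3(12.011) + 7(1.008) + 79.904 + 32.06
    = 36.033 + 7.056 + 79.904 + 32.060 = 155.053

155.05 g/mol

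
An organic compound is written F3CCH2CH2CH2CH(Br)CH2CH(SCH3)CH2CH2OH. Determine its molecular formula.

Element totals:
  C: 10
  H: 18
  Br: 1
  F: 3
  O: 1
  S: 1

C10H18BrF3OS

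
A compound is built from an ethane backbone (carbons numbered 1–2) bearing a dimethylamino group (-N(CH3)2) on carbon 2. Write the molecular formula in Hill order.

C4H11N

Atom tally by fragment:
  CH3 → C:1 H:3
  CH2N(CH3)2 → C:3 H:8 N:1
Element totals:
  C: 4
  H: 11
  N: 1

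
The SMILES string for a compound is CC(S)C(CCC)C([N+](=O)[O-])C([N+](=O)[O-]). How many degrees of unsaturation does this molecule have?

Atom tally by fragment:
  CH3 → C:1 H:3
  CH(SH) → C:1 H:2 S:1
  CH(CH2CH2CH3) → C:4 H:8
  CH(NO2) → C:1 H:1 N:1 O:2
  CH2NO2 → C:1 H:2 N:1 O:2
Element totals:
  C: 8
  H: 16
  N: 2
  O: 4
  S: 1
Molecular formula: C8H16N2O4S.
DoU = (2C + 2 + N − H − X) / 2 = (2·8 + 2 + 2 − 16 − 0) / 2 = 2.

2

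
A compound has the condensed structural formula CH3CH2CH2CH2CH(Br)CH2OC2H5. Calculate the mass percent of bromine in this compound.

38.21%

Atom tally by fragment:
  CH3 → C:1 H:3
  CH2 → C:1 H:2
  CH2 → C:1 H:2
  CH2 → C:1 H:2
  CH(Br) → C:1 H:1 Br:1
  CH2OC2H5 → C:3 H:7 O:1
Element totals:
  C: 8
  H: 17
  Br: 1
  O: 1
Molecular formula: C8H17BrO.
Molar mass = 209.127 g/mol.
Mass from Br: 1 × 79.904 = 79.904 g/mol.
%Br = 79.904 / 209.127 × 100 = 38.21%.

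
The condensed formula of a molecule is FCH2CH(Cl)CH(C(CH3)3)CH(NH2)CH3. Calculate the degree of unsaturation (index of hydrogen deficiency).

0

Atom tally by fragment:
  FCH2 → C:1 H:2 F:1
  CH(Cl) → C:1 H:1 Cl:1
  CH(C(CH3)3) → C:5 H:10
  CH(NH2) → C:1 H:3 N:1
  CH3 → C:1 H:3
Element totals:
  C: 9
  H: 19
  Cl: 1
  F: 1
  N: 1
Molecular formula: C9H19ClFN.
DoU = (2C + 2 + N − H − X) / 2 = (2·9 + 2 + 1 − 19 − 2) / 2 = 0.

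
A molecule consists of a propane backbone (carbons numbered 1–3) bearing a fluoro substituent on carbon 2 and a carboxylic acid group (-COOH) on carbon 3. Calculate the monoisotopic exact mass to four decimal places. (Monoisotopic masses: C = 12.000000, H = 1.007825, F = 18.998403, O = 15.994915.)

106.0430

Atom tally by fragment:
  CH3 → C:1 H:3
  CH(F) → C:1 H:1 F:1
  CH2COOH → C:2 H:3 O:2
Element totals:
  C: 4
  H: 7
  F: 1
  O: 2
Molecular formula: C4H7FO2.
  M = 4(12.0) + 7(1.007825) + 18.998403 + 2(15.994915)
    = 48.000000 + 7.054775 + 18.998403 + 31.989830 = 106.043008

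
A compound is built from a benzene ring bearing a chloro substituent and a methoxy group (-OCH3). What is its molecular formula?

Atom tally by fragment:
  benzene ring core → C:6 H:6
  (− 2 ring H displaced by substituents)
  + Cl → Cl:1
  + OCH3 → C:1 H:3 O:1
Element totals:
  C: 7
  H: 7
  Cl: 1
  O: 1

C7H7ClO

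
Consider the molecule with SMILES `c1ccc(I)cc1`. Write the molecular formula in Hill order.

Atom tally by fragment:
  benzene ring core → C:6 H:6
  (− 1 ring H displaced by substituents)
  + I → I:1
Element totals:
  C: 6
  H: 5
  I: 1

C6H5I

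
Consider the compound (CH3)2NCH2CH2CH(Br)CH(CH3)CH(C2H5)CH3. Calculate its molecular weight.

250.22 g/mol

Element totals:
  C: 11
  H: 24
  Br: 1
  N: 1
Molecular formula: C11H24BrN.
  M = 11(12.011) + 24(1.008) + 79.904 + 14.007
    = 132.121 + 24.192 + 79.904 + 14.007 = 250.224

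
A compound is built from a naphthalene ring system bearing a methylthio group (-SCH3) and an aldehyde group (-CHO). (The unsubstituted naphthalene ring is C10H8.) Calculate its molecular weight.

Atom tally by fragment:
  naphthalene ring system core → C:10 H:8
  (− 2 ring H displaced by substituents)
  + SCH3 → C:1 H:3 S:1
  + CHO → C:1 H:1 O:1
Element totals:
  C: 12
  H: 10
  O: 1
  S: 1
Molecular formula: C12H10OS.
  M = 12(12.011) + 10(1.008) + 15.999 + 32.06
    = 144.132 + 10.080 + 15.999 + 32.060 = 202.271

202.27 g/mol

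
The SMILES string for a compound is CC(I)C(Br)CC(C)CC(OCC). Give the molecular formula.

Atom tally by fragment:
  CH3 → C:1 H:3
  CH(I) → C:1 H:1 I:1
  CH(Br) → C:1 H:1 Br:1
  CH2 → C:1 H:2
  CH(CH3) → C:2 H:4
  CH2 → C:1 H:2
  CH2OC2H5 → C:3 H:7 O:1
Element totals:
  C: 10
  H: 20
  Br: 1
  I: 1
  O: 1

C10H20BrIO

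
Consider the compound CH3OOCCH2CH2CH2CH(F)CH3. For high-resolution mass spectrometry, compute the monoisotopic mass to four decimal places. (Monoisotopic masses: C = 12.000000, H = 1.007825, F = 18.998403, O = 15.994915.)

Element totals:
  C: 7
  H: 13
  F: 1
  O: 2
Molecular formula: C7H13FO2.
  M = 7(12.0) + 13(1.007825) + 18.998403 + 2(15.994915)
    = 84.000000 + 13.101725 + 18.998403 + 31.989830 = 148.089958

148.0900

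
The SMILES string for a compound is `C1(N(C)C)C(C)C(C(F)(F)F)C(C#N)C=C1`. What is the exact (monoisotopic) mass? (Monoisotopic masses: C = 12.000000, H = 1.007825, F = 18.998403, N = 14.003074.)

Atom tally by fragment:
  cyclohexene ring core → C:6 H:10
  (− 4 ring H displaced by substituents)
  + N(CH3)2 → N:1 C:2 H:6
  + CH3 → C:1 H:3
  + CF3 → C:1 F:3
  + CN → C:1 N:1
Element totals:
  C: 11
  H: 15
  F: 3
  N: 2
Molecular formula: C11H15F3N2.
  M = 11(12.0) + 15(1.007825) + 3(18.998403) + 2(14.003074)
    = 132.000000 + 15.117375 + 56.995209 + 28.006148 = 232.118732

232.1187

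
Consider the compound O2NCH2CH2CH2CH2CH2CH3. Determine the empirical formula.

Element totals:
  C: 6
  H: 13
  N: 1
  O: 2
Molecular formula: C6H13NO2.
gcd of subscripts (6, 13, 1, 2) = 1, so the empirical formula equals the molecular formula.

C6H13NO2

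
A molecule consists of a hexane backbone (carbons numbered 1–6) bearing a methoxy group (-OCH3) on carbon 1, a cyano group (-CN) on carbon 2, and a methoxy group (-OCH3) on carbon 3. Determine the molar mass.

Atom tally by fragment:
  CH3OCH2 → C:2 H:5 O:1
  CH(CN) → C:2 H:1 N:1
  CH(OCH3) → C:2 H:4 O:1
  CH2 → C:1 H:2
  CH2 → C:1 H:2
  CH3 → C:1 H:3
Element totals:
  C: 9
  H: 17
  N: 1
  O: 2
Molecular formula: C9H17NO2.
  M = 9(12.011) + 17(1.008) + 14.007 + 2(15.999)
    = 108.099 + 17.136 + 14.007 + 31.998 = 171.240

171.24 g/mol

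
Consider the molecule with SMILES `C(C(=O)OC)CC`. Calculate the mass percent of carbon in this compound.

58.80%

Atom tally by fragment:
  CH3OOCCH2 → C:3 H:5 O:2
  CH2 → C:1 H:2
  CH3 → C:1 H:3
Element totals:
  C: 5
  H: 10
  O: 2
Molecular formula: C5H10O2.
Molar mass = 102.133 g/mol.
Mass from C: 5 × 12.011 = 60.055 g/mol.
%C = 60.055 / 102.133 × 100 = 58.80%.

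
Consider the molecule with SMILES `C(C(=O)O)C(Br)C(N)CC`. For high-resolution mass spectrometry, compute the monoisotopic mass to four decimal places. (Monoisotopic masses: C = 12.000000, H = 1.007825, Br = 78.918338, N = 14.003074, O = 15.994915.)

Atom tally by fragment:
  HOOCCH2 → C:2 H:3 O:2
  CH(Br) → C:1 H:1 Br:1
  CH(NH2) → C:1 H:3 N:1
  CH2 → C:1 H:2
  CH3 → C:1 H:3
Element totals:
  C: 6
  H: 12
  Br: 1
  N: 1
  O: 2
Molecular formula: C6H12BrNO2.
  M = 6(12.0) + 12(1.007825) + 78.918338 + 14.003074 + 2(15.994915)
    = 72.000000 + 12.093900 + 78.918338 + 14.003074 + 31.989830 = 209.005142

209.0051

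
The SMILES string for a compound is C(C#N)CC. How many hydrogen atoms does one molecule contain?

7

Atom tally by fragment:
  NCCH2 → C:2 H:2 N:1
  CH2 → C:1 H:2
  CH3 → C:1 H:3
Element totals:
  C: 4
  H: 7
  N: 1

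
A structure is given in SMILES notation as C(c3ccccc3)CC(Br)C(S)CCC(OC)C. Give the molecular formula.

C15H23BrOS

Atom tally by fragment:
  C6H5CH2 → C:7 H:7
  CH2 → C:1 H:2
  CH(Br) → C:1 H:1 Br:1
  CH(SH) → C:1 H:2 S:1
  CH2 → C:1 H:2
  CH2 → C:1 H:2
  CH(OCH3) → C:2 H:4 O:1
  CH3 → C:1 H:3
Element totals:
  C: 15
  H: 23
  Br: 1
  O: 1
  S: 1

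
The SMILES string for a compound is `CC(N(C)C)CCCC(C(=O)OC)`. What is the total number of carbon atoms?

10

Atom tally by fragment:
  CH3 → C:1 H:3
  CH(N(CH3)2) → C:3 H:7 N:1
  CH2 → C:1 H:2
  CH2 → C:1 H:2
  CH2 → C:1 H:2
  CH2COOCH3 → C:3 H:5 O:2
Element totals:
  C: 10
  H: 21
  N: 1
  O: 2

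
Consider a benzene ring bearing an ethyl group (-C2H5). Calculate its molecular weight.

106.17 g/mol

Atom tally by fragment:
  benzene ring core → C:6 H:6
  (− 1 ring H displaced by substituents)
  + C2H5 → C:2 H:5
Element totals:
  C: 8
  H: 10
Molecular formula: C8H10.
  M = 8(12.011) + 10(1.008)
    = 96.088 + 10.080 = 106.168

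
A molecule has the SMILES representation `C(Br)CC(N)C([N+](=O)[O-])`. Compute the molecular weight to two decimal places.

Atom tally by fragment:
  BrCH2 → C:1 H:2 Br:1
  CH2 → C:1 H:2
  CH(NH2) → C:1 H:3 N:1
  CH2NO2 → C:1 H:2 N:1 O:2
Element totals:
  C: 4
  H: 9
  Br: 1
  N: 2
  O: 2
Molecular formula: C4H9BrN2O2.
  M = 4(12.011) + 9(1.008) + 79.904 + 2(14.007) + 2(15.999)
    = 48.044 + 9.072 + 79.904 + 28.014 + 31.998 = 197.032

197.03 g/mol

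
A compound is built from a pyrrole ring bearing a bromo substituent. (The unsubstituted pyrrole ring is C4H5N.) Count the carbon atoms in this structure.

Atom tally by fragment:
  pyrrole ring core → C:4 H:5 N:1
  (− 1 ring H displaced by substituents)
  + Br → Br:1
Element totals:
  C: 4
  H: 4
  Br: 1
  N: 1

4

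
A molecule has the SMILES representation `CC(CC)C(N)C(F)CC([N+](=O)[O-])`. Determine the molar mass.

192.23 g/mol

Atom tally by fragment:
  CH3 → C:1 H:3
  CH(C2H5) → C:3 H:6
  CH(NH2) → C:1 H:3 N:1
  CH(F) → C:1 H:1 F:1
  CH2 → C:1 H:2
  CH2NO2 → C:1 H:2 N:1 O:2
Element totals:
  C: 8
  H: 17
  F: 1
  N: 2
  O: 2
Molecular formula: C8H17FN2O2.
  M = 8(12.011) + 17(1.008) + 18.998 + 2(14.007) + 2(15.999)
    = 96.088 + 17.136 + 18.998 + 28.014 + 31.998 = 192.234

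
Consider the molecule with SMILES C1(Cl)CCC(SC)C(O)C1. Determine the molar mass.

Atom tally by fragment:
  cyclohexane ring core → C:6 H:12
  (− 3 ring H displaced by substituents)
  + Cl → Cl:1
  + SCH3 → C:1 H:3 S:1
  + OH → O:1 H:1
Element totals:
  C: 7
  H: 13
  Cl: 1
  O: 1
  S: 1
Molecular formula: C7H13ClOS.
  M = 7(12.011) + 13(1.008) + 35.45 + 15.999 + 32.06
    = 84.077 + 13.104 + 35.450 + 15.999 + 32.060 = 180.690

180.69 g/mol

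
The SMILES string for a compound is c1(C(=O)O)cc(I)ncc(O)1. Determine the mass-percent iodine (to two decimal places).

Atom tally by fragment:
  pyridine ring core → C:5 H:5 N:1
  (− 3 ring H displaced by substituents)
  + COOH → C:1 H:1 O:2
  + I → I:1
  + OH → O:1 H:1
Element totals:
  C: 6
  H: 4
  I: 1
  N: 1
  O: 3
Molecular formula: C6H4INO3.
Molar mass = 265.006 g/mol.
Mass from I: 1 × 126.904 = 126.904 g/mol.
%I = 126.904 / 265.006 × 100 = 47.89%.

47.89%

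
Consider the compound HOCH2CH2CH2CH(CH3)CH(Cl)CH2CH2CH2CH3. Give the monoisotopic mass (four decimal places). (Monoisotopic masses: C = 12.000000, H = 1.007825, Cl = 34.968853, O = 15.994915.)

192.1281

Atom tally by fragment:
  HOCH2CH2 → C:2 H:5 O:1
  CH2 → C:1 H:2
  CH(CH3) → C:2 H:4
  CH(Cl) → C:1 H:1 Cl:1
  CH2 → C:1 H:2
  CH2 → C:1 H:2
  CH2 → C:1 H:2
  CH3 → C:1 H:3
Element totals:
  C: 10
  H: 21
  Cl: 1
  O: 1
Molecular formula: C10H21ClO.
  M = 10(12.0) + 21(1.007825) + 34.968853 + 15.994915
    = 120.000000 + 21.164325 + 34.968853 + 15.994915 = 192.128093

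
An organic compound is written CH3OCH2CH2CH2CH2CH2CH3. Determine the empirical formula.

Element totals:
  C: 7
  H: 16
  O: 1
Molecular formula: C7H16O.
gcd of subscripts (7, 16, 1) = 1, so the empirical formula equals the molecular formula.

C7H16O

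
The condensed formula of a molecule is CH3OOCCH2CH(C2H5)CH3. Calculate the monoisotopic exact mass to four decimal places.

Element totals:
  C: 7
  H: 14
  O: 2
Molecular formula: C7H14O2.
  M = 7(12.0) + 14(1.007825) + 2(15.994915)
    = 84.000000 + 14.109550 + 31.989830 = 130.099380

130.0994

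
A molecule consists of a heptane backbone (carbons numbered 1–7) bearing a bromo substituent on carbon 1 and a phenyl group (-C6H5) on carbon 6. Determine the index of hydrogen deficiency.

4

Atom tally by fragment:
  BrCH2 → C:1 H:2 Br:1
  CH2 → C:1 H:2
  CH2 → C:1 H:2
  CH2 → C:1 H:2
  CH2 → C:1 H:2
  CH(C6H5) → C:7 H:6
  CH3 → C:1 H:3
Element totals:
  C: 13
  H: 19
  Br: 1
Molecular formula: C13H19Br.
DoU = (2C + 2 + N − H − X) / 2 = (2·13 + 2 + 0 − 19 − 1) / 2 = 4.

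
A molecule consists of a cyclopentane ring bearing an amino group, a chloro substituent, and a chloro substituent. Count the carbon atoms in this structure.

Atom tally by fragment:
  cyclopentane ring core → C:5 H:10
  (− 3 ring H displaced by substituents)
  + NH2 → N:1 H:2
  + Cl → Cl:1
  + Cl → Cl:1
Element totals:
  C: 5
  H: 9
  Cl: 2
  N: 1

5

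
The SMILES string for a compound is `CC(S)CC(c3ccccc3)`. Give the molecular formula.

C10H14S

Atom tally by fragment:
  CH3 → C:1 H:3
  CH(SH) → C:1 H:2 S:1
  CH2 → C:1 H:2
  CH2C6H5 → C:7 H:7
Element totals:
  C: 10
  H: 14
  S: 1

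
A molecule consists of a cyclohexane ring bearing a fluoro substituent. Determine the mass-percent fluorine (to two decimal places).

18.60%

Atom tally by fragment:
  cyclohexane ring core → C:6 H:12
  (− 1 ring H displaced by substituents)
  + F → F:1
Element totals:
  C: 6
  H: 11
  F: 1
Molecular formula: C6H11F.
Molar mass = 102.152 g/mol.
Mass from F: 1 × 18.998 = 18.998 g/mol.
%F = 18.998 / 102.152 × 100 = 18.60%.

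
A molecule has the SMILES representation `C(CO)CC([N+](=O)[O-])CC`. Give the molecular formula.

Atom tally by fragment:
  HOCH2CH2 → C:2 H:5 O:1
  CH2 → C:1 H:2
  CH(NO2) → C:1 H:1 N:1 O:2
  CH2 → C:1 H:2
  CH3 → C:1 H:3
Element totals:
  C: 6
  H: 13
  N: 1
  O: 3

C6H13NO3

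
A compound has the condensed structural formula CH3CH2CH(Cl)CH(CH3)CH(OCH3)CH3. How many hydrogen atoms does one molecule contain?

17

Atom tally by fragment:
  CH3 → C:1 H:3
  CH2 → C:1 H:2
  CH(Cl) → C:1 H:1 Cl:1
  CH(CH3) → C:2 H:4
  CH(OCH3) → C:2 H:4 O:1
  CH3 → C:1 H:3
Element totals:
  C: 8
  H: 17
  Cl: 1
  O: 1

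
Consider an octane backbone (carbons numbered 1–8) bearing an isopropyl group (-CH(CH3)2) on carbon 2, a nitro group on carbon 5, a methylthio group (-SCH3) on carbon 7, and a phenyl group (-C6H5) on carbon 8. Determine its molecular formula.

C18H29NO2S

Atom tally by fragment:
  CH3 → C:1 H:3
  CH(CH(CH3)2) → C:4 H:8
  CH2 → C:1 H:2
  CH2 → C:1 H:2
  CH(NO2) → C:1 H:1 N:1 O:2
  CH2 → C:1 H:2
  CH(SCH3) → C:2 H:4 S:1
  CH2C6H5 → C:7 H:7
Element totals:
  C: 18
  H: 29
  N: 1
  O: 2
  S: 1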